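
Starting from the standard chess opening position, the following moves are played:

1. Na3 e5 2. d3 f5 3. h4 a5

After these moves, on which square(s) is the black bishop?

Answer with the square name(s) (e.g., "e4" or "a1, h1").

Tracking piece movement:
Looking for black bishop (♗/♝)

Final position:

  a b c d e f g h
  ─────────────────
8│♜ ♞ ♝ ♛ ♚ ♝ ♞ ♜│8
7│· ♟ ♟ ♟ · · ♟ ♟│7
6│· · · · · · · ·│6
5│♟ · · · ♟ ♟ · ·│5
4│· · · · · · · ♙│4
3│♘ · · ♙ · · · ·│3
2│♙ ♙ ♙ · ♙ ♙ ♙ ·│2
1│♖ · ♗ ♕ ♔ ♗ ♘ ♖│1
  ─────────────────
  a b c d e f g h


c8, f8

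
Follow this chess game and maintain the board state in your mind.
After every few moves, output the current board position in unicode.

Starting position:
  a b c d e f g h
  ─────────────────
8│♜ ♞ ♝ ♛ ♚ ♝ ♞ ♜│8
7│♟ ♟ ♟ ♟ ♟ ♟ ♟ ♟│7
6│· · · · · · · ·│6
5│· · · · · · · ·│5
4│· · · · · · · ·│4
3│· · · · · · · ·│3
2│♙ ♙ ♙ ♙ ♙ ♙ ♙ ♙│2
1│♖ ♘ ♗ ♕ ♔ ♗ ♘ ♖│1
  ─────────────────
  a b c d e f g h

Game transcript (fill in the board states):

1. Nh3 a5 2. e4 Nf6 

  a b c d e f g h
  ─────────────────
8│♜ ♞ ♝ ♛ ♚ ♝ · ♜│8
7│· ♟ ♟ ♟ ♟ ♟ ♟ ♟│7
6│· · · · · ♞ · ·│6
5│♟ · · · · · · ·│5
4│· · · · ♙ · · ·│4
3│· · · · · · · ♘│3
2│♙ ♙ ♙ ♙ · ♙ ♙ ♙│2
1│♖ ♘ ♗ ♕ ♔ ♗ · ♖│1
  ─────────────────
  a b c d e f g h

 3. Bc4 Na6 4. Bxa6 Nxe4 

  a b c d e f g h
  ─────────────────
8│♜ · ♝ ♛ ♚ ♝ · ♜│8
7│· ♟ ♟ ♟ ♟ ♟ ♟ ♟│7
6│♗ · · · · · · ·│6
5│♟ · · · · · · ·│5
4│· · · · ♞ · · ·│4
3│· · · · · · · ♘│3
2│♙ ♙ ♙ ♙ · ♙ ♙ ♙│2
1│♖ ♘ ♗ ♕ ♔ · · ♖│1
  ─────────────────
  a b c d e f g h

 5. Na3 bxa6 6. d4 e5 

  a b c d e f g h
  ─────────────────
8│♜ · ♝ ♛ ♚ ♝ · ♜│8
7│· · ♟ ♟ · ♟ ♟ ♟│7
6│♟ · · · · · · ·│6
5│♟ · · · ♟ · · ·│5
4│· · · ♙ ♞ · · ·│4
3│♘ · · · · · · ♘│3
2│♙ ♙ ♙ · · ♙ ♙ ♙│2
1│♖ · ♗ ♕ ♔ · · ♖│1
  ─────────────────
  a b c d e f g h

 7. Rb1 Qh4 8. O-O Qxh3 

  a b c d e f g h
  ─────────────────
8│♜ · ♝ · ♚ ♝ · ♜│8
7│· · ♟ ♟ · ♟ ♟ ♟│7
6│♟ · · · · · · ·│6
5│♟ · · · ♟ · · ·│5
4│· · · ♙ ♞ · · ·│4
3│♘ · · · · · · ♛│3
2│♙ ♙ ♙ · · ♙ ♙ ♙│2
1│· ♖ ♗ ♕ · ♖ ♔ ·│1
  ─────────────────
  a b c d e f g h

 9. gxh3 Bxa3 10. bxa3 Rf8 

  a b c d e f g h
  ─────────────────
8│♜ · ♝ · ♚ ♜ · ·│8
7│· · ♟ ♟ · ♟ ♟ ♟│7
6│♟ · · · · · · ·│6
5│♟ · · · ♟ · · ·│5
4│· · · ♙ ♞ · · ·│4
3│♙ · · · · · · ♙│3
2│♙ · ♙ · · ♙ · ♙│2
1│· ♖ ♗ ♕ · ♖ ♔ ·│1
  ─────────────────
  a b c d e f g h



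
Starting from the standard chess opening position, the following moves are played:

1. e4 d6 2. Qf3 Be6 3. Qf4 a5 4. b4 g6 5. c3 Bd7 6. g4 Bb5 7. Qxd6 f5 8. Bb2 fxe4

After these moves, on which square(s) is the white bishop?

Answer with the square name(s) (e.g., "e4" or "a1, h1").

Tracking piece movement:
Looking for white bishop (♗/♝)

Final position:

  a b c d e f g h
  ─────────────────
8│♜ ♞ · ♛ ♚ ♝ ♞ ♜│8
7│· ♟ ♟ · ♟ · · ♟│7
6│· · · ♕ · · ♟ ·│6
5│♟ ♝ · · · · · ·│5
4│· ♙ · · ♟ · ♙ ·│4
3│· · ♙ · · · · ·│3
2│♙ ♗ · ♙ · ♙ · ♙│2
1│♖ ♘ · · ♔ ♗ ♘ ♖│1
  ─────────────────
  a b c d e f g h


b2, f1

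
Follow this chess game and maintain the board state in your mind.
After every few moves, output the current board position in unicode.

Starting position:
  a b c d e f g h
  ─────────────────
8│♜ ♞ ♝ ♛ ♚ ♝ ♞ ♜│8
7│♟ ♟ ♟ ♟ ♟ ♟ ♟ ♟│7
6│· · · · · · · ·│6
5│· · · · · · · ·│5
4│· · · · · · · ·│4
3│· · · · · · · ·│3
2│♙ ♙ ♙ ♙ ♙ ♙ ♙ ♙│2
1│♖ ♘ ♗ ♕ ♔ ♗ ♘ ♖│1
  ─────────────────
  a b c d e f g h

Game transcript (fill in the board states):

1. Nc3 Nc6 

  a b c d e f g h
  ─────────────────
8│♜ · ♝ ♛ ♚ ♝ ♞ ♜│8
7│♟ ♟ ♟ ♟ ♟ ♟ ♟ ♟│7
6│· · ♞ · · · · ·│6
5│· · · · · · · ·│5
4│· · · · · · · ·│4
3│· · ♘ · · · · ·│3
2│♙ ♙ ♙ ♙ ♙ ♙ ♙ ♙│2
1│♖ · ♗ ♕ ♔ ♗ ♘ ♖│1
  ─────────────────
  a b c d e f g h

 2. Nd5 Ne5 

  a b c d e f g h
  ─────────────────
8│♜ · ♝ ♛ ♚ ♝ ♞ ♜│8
7│♟ ♟ ♟ ♟ ♟ ♟ ♟ ♟│7
6│· · · · · · · ·│6
5│· · · ♘ ♞ · · ·│5
4│· · · · · · · ·│4
3│· · · · · · · ·│3
2│♙ ♙ ♙ ♙ ♙ ♙ ♙ ♙│2
1│♖ · ♗ ♕ ♔ ♗ ♘ ♖│1
  ─────────────────
  a b c d e f g h

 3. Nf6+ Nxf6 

  a b c d e f g h
  ─────────────────
8│♜ · ♝ ♛ ♚ ♝ · ♜│8
7│♟ ♟ ♟ ♟ ♟ ♟ ♟ ♟│7
6│· · · · · ♞ · ·│6
5│· · · · ♞ · · ·│5
4│· · · · · · · ·│4
3│· · · · · · · ·│3
2│♙ ♙ ♙ ♙ ♙ ♙ ♙ ♙│2
1│♖ · ♗ ♕ ♔ ♗ ♘ ♖│1
  ─────────────────
  a b c d e f g h

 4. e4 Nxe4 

  a b c d e f g h
  ─────────────────
8│♜ · ♝ ♛ ♚ ♝ · ♜│8
7│♟ ♟ ♟ ♟ ♟ ♟ ♟ ♟│7
6│· · · · · · · ·│6
5│· · · · ♞ · · ·│5
4│· · · · ♞ · · ·│4
3│· · · · · · · ·│3
2│♙ ♙ ♙ ♙ · ♙ ♙ ♙│2
1│♖ · ♗ ♕ ♔ ♗ ♘ ♖│1
  ─────────────────
  a b c d e f g h



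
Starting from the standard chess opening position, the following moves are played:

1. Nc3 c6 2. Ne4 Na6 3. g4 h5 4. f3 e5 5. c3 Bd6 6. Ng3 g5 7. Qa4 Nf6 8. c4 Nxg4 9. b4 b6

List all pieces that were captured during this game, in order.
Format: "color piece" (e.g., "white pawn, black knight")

Tracking captures:
  Nxg4: captured white pawn

white pawn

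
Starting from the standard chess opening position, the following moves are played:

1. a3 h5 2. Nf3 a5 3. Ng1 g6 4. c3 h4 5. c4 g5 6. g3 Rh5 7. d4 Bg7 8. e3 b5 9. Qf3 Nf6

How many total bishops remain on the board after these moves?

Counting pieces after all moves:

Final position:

  a b c d e f g h
  ─────────────────
8│♜ ♞ ♝ ♛ ♚ · · ·│8
7│· · ♟ ♟ ♟ ♟ ♝ ·│7
6│· · · · · ♞ · ·│6
5│♟ ♟ · · · · ♟ ♜│5
4│· · ♙ ♙ · · · ♟│4
3│♙ · · · ♙ ♕ ♙ ·│3
2│· ♙ · · · ♙ · ♙│2
1│♖ ♘ ♗ · ♔ ♗ ♘ ♖│1
  ─────────────────
  a b c d e f g h


4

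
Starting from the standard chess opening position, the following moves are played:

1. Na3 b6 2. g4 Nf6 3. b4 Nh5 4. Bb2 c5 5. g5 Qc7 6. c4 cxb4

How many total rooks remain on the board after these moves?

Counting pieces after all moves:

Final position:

  a b c d e f g h
  ─────────────────
8│♜ ♞ ♝ · ♚ ♝ · ♜│8
7│♟ · ♛ ♟ ♟ ♟ ♟ ♟│7
6│· ♟ · · · · · ·│6
5│· · · · · · ♙ ♞│5
4│· ♟ ♙ · · · · ·│4
3│♘ · · · · · · ·│3
2│♙ ♗ · ♙ ♙ ♙ · ♙│2
1│♖ · · ♕ ♔ ♗ ♘ ♖│1
  ─────────────────
  a b c d e f g h


4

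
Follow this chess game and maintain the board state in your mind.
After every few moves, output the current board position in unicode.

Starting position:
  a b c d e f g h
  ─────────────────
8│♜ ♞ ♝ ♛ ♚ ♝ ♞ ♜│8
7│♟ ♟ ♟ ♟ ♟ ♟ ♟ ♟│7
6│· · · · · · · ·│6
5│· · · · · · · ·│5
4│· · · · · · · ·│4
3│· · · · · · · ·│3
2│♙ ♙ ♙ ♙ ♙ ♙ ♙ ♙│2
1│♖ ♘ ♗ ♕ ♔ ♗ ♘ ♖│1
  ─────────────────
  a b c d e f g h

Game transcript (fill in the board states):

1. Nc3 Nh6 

  a b c d e f g h
  ─────────────────
8│♜ ♞ ♝ ♛ ♚ ♝ · ♜│8
7│♟ ♟ ♟ ♟ ♟ ♟ ♟ ♟│7
6│· · · · · · · ♞│6
5│· · · · · · · ·│5
4│· · · · · · · ·│4
3│· · ♘ · · · · ·│3
2│♙ ♙ ♙ ♙ ♙ ♙ ♙ ♙│2
1│♖ · ♗ ♕ ♔ ♗ ♘ ♖│1
  ─────────────────
  a b c d e f g h

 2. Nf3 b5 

  a b c d e f g h
  ─────────────────
8│♜ ♞ ♝ ♛ ♚ ♝ · ♜│8
7│♟ · ♟ ♟ ♟ ♟ ♟ ♟│7
6│· · · · · · · ♞│6
5│· ♟ · · · · · ·│5
4│· · · · · · · ·│4
3│· · ♘ · · ♘ · ·│3
2│♙ ♙ ♙ ♙ ♙ ♙ ♙ ♙│2
1│♖ · ♗ ♕ ♔ ♗ · ♖│1
  ─────────────────
  a b c d e f g h

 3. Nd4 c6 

  a b c d e f g h
  ─────────────────
8│♜ ♞ ♝ ♛ ♚ ♝ · ♜│8
7│♟ · · ♟ ♟ ♟ ♟ ♟│7
6│· · ♟ · · · · ♞│6
5│· ♟ · · · · · ·│5
4│· · · ♘ · · · ·│4
3│· · ♘ · · · · ·│3
2│♙ ♙ ♙ ♙ ♙ ♙ ♙ ♙│2
1│♖ · ♗ ♕ ♔ ♗ · ♖│1
  ─────────────────
  a b c d e f g h

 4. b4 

  a b c d e f g h
  ─────────────────
8│♜ ♞ ♝ ♛ ♚ ♝ · ♜│8
7│♟ · · ♟ ♟ ♟ ♟ ♟│7
6│· · ♟ · · · · ♞│6
5│· ♟ · · · · · ·│5
4│· ♙ · ♘ · · · ·│4
3│· · ♘ · · · · ·│3
2│♙ · ♙ ♙ ♙ ♙ ♙ ♙│2
1│♖ · ♗ ♕ ♔ ♗ · ♖│1
  ─────────────────
  a b c d e f g h


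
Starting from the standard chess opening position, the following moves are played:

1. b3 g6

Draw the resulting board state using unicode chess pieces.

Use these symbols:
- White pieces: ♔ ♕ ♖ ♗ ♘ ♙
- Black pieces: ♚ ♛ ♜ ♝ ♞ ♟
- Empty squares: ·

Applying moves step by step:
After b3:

♜ ♞ ♝ ♛ ♚ ♝ ♞ ♜
♟ ♟ ♟ ♟ ♟ ♟ ♟ ♟
· · · · · · · ·
· · · · · · · ·
· · · · · · · ·
· ♙ · · · · · ·
♙ · ♙ ♙ ♙ ♙ ♙ ♙
♖ ♘ ♗ ♕ ♔ ♗ ♘ ♖


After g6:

♜ ♞ ♝ ♛ ♚ ♝ ♞ ♜
♟ ♟ ♟ ♟ ♟ ♟ · ♟
· · · · · · ♟ ·
· · · · · · · ·
· · · · · · · ·
· ♙ · · · · · ·
♙ · ♙ ♙ ♙ ♙ ♙ ♙
♖ ♘ ♗ ♕ ♔ ♗ ♘ ♖



  a b c d e f g h
  ─────────────────
8│♜ ♞ ♝ ♛ ♚ ♝ ♞ ♜│8
7│♟ ♟ ♟ ♟ ♟ ♟ · ♟│7
6│· · · · · · ♟ ·│6
5│· · · · · · · ·│5
4│· · · · · · · ·│4
3│· ♙ · · · · · ·│3
2│♙ · ♙ ♙ ♙ ♙ ♙ ♙│2
1│♖ ♘ ♗ ♕ ♔ ♗ ♘ ♖│1
  ─────────────────
  a b c d e f g h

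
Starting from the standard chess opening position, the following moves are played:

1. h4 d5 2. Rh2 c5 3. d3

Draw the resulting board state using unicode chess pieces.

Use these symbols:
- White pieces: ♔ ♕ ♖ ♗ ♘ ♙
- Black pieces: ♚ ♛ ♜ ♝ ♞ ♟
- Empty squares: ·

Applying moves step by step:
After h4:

♜ ♞ ♝ ♛ ♚ ♝ ♞ ♜
♟ ♟ ♟ ♟ ♟ ♟ ♟ ♟
· · · · · · · ·
· · · · · · · ·
· · · · · · · ♙
· · · · · · · ·
♙ ♙ ♙ ♙ ♙ ♙ ♙ ·
♖ ♘ ♗ ♕ ♔ ♗ ♘ ♖


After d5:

♜ ♞ ♝ ♛ ♚ ♝ ♞ ♜
♟ ♟ ♟ · ♟ ♟ ♟ ♟
· · · · · · · ·
· · · ♟ · · · ·
· · · · · · · ♙
· · · · · · · ·
♙ ♙ ♙ ♙ ♙ ♙ ♙ ·
♖ ♘ ♗ ♕ ♔ ♗ ♘ ♖


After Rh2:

♜ ♞ ♝ ♛ ♚ ♝ ♞ ♜
♟ ♟ ♟ · ♟ ♟ ♟ ♟
· · · · · · · ·
· · · ♟ · · · ·
· · · · · · · ♙
· · · · · · · ·
♙ ♙ ♙ ♙ ♙ ♙ ♙ ♖
♖ ♘ ♗ ♕ ♔ ♗ ♘ ·


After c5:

♜ ♞ ♝ ♛ ♚ ♝ ♞ ♜
♟ ♟ · · ♟ ♟ ♟ ♟
· · · · · · · ·
· · ♟ ♟ · · · ·
· · · · · · · ♙
· · · · · · · ·
♙ ♙ ♙ ♙ ♙ ♙ ♙ ♖
♖ ♘ ♗ ♕ ♔ ♗ ♘ ·


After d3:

♜ ♞ ♝ ♛ ♚ ♝ ♞ ♜
♟ ♟ · · ♟ ♟ ♟ ♟
· · · · · · · ·
· · ♟ ♟ · · · ·
· · · · · · · ♙
· · · ♙ · · · ·
♙ ♙ ♙ · ♙ ♙ ♙ ♖
♖ ♘ ♗ ♕ ♔ ♗ ♘ ·



  a b c d e f g h
  ─────────────────
8│♜ ♞ ♝ ♛ ♚ ♝ ♞ ♜│8
7│♟ ♟ · · ♟ ♟ ♟ ♟│7
6│· · · · · · · ·│6
5│· · ♟ ♟ · · · ·│5
4│· · · · · · · ♙│4
3│· · · ♙ · · · ·│3
2│♙ ♙ ♙ · ♙ ♙ ♙ ♖│2
1│♖ ♘ ♗ ♕ ♔ ♗ ♘ ·│1
  ─────────────────
  a b c d e f g h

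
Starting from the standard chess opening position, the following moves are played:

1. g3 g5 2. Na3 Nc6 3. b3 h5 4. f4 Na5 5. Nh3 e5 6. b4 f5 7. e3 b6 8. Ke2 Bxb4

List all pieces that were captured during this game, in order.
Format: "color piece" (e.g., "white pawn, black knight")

Tracking captures:
  Bxb4: captured white pawn

white pawn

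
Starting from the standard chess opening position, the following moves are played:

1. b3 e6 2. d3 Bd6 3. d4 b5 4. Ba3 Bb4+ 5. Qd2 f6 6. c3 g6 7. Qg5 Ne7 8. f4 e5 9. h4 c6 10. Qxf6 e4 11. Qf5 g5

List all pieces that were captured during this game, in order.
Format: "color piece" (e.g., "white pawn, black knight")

Tracking captures:
  Qxf6: captured black pawn

black pawn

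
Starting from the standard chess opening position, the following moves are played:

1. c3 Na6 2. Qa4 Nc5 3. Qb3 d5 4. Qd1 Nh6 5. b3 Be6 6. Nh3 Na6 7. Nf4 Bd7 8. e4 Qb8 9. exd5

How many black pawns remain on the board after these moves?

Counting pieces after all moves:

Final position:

  a b c d e f g h
  ─────────────────
8│♜ ♛ · · ♚ ♝ · ♜│8
7│♟ ♟ ♟ ♝ ♟ ♟ ♟ ♟│7
6│♞ · · · · · · ♞│6
5│· · · ♙ · · · ·│5
4│· · · · · ♘ · ·│4
3│· ♙ ♙ · · · · ·│3
2│♙ · · ♙ · ♙ ♙ ♙│2
1│♖ ♘ ♗ ♕ ♔ ♗ · ♖│1
  ─────────────────
  a b c d e f g h


7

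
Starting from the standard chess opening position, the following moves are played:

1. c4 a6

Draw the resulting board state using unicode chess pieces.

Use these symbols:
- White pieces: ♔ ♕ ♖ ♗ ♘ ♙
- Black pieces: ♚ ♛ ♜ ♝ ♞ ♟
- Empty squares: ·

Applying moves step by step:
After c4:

♜ ♞ ♝ ♛ ♚ ♝ ♞ ♜
♟ ♟ ♟ ♟ ♟ ♟ ♟ ♟
· · · · · · · ·
· · · · · · · ·
· · ♙ · · · · ·
· · · · · · · ·
♙ ♙ · ♙ ♙ ♙ ♙ ♙
♖ ♘ ♗ ♕ ♔ ♗ ♘ ♖


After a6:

♜ ♞ ♝ ♛ ♚ ♝ ♞ ♜
· ♟ ♟ ♟ ♟ ♟ ♟ ♟
♟ · · · · · · ·
· · · · · · · ·
· · ♙ · · · · ·
· · · · · · · ·
♙ ♙ · ♙ ♙ ♙ ♙ ♙
♖ ♘ ♗ ♕ ♔ ♗ ♘ ♖



  a b c d e f g h
  ─────────────────
8│♜ ♞ ♝ ♛ ♚ ♝ ♞ ♜│8
7│· ♟ ♟ ♟ ♟ ♟ ♟ ♟│7
6│♟ · · · · · · ·│6
5│· · · · · · · ·│5
4│· · ♙ · · · · ·│4
3│· · · · · · · ·│3
2│♙ ♙ · ♙ ♙ ♙ ♙ ♙│2
1│♖ ♘ ♗ ♕ ♔ ♗ ♘ ♖│1
  ─────────────────
  a b c d e f g h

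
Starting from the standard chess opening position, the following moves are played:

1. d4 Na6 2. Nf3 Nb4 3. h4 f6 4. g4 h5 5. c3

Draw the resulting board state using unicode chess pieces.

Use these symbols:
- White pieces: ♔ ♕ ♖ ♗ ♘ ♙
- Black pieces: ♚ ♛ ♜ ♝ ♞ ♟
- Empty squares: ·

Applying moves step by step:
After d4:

♜ ♞ ♝ ♛ ♚ ♝ ♞ ♜
♟ ♟ ♟ ♟ ♟ ♟ ♟ ♟
· · · · · · · ·
· · · · · · · ·
· · · ♙ · · · ·
· · · · · · · ·
♙ ♙ ♙ · ♙ ♙ ♙ ♙
♖ ♘ ♗ ♕ ♔ ♗ ♘ ♖


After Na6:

♜ · ♝ ♛ ♚ ♝ ♞ ♜
♟ ♟ ♟ ♟ ♟ ♟ ♟ ♟
♞ · · · · · · ·
· · · · · · · ·
· · · ♙ · · · ·
· · · · · · · ·
♙ ♙ ♙ · ♙ ♙ ♙ ♙
♖ ♘ ♗ ♕ ♔ ♗ ♘ ♖


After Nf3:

♜ · ♝ ♛ ♚ ♝ ♞ ♜
♟ ♟ ♟ ♟ ♟ ♟ ♟ ♟
♞ · · · · · · ·
· · · · · · · ·
· · · ♙ · · · ·
· · · · · ♘ · ·
♙ ♙ ♙ · ♙ ♙ ♙ ♙
♖ ♘ ♗ ♕ ♔ ♗ · ♖


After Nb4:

♜ · ♝ ♛ ♚ ♝ ♞ ♜
♟ ♟ ♟ ♟ ♟ ♟ ♟ ♟
· · · · · · · ·
· · · · · · · ·
· ♞ · ♙ · · · ·
· · · · · ♘ · ·
♙ ♙ ♙ · ♙ ♙ ♙ ♙
♖ ♘ ♗ ♕ ♔ ♗ · ♖


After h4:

♜ · ♝ ♛ ♚ ♝ ♞ ♜
♟ ♟ ♟ ♟ ♟ ♟ ♟ ♟
· · · · · · · ·
· · · · · · · ·
· ♞ · ♙ · · · ♙
· · · · · ♘ · ·
♙ ♙ ♙ · ♙ ♙ ♙ ·
♖ ♘ ♗ ♕ ♔ ♗ · ♖


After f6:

♜ · ♝ ♛ ♚ ♝ ♞ ♜
♟ ♟ ♟ ♟ ♟ · ♟ ♟
· · · · · ♟ · ·
· · · · · · · ·
· ♞ · ♙ · · · ♙
· · · · · ♘ · ·
♙ ♙ ♙ · ♙ ♙ ♙ ·
♖ ♘ ♗ ♕ ♔ ♗ · ♖


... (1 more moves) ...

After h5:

♜ · ♝ ♛ ♚ ♝ ♞ ♜
♟ ♟ ♟ ♟ ♟ · ♟ ·
· · · · · ♟ · ·
· · · · · · · ♟
· ♞ · ♙ · · ♙ ♙
· · · · · ♘ · ·
♙ ♙ ♙ · ♙ ♙ · ·
♖ ♘ ♗ ♕ ♔ ♗ · ♖


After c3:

♜ · ♝ ♛ ♚ ♝ ♞ ♜
♟ ♟ ♟ ♟ ♟ · ♟ ·
· · · · · ♟ · ·
· · · · · · · ♟
· ♞ · ♙ · · ♙ ♙
· · ♙ · · ♘ · ·
♙ ♙ · · ♙ ♙ · ·
♖ ♘ ♗ ♕ ♔ ♗ · ♖



  a b c d e f g h
  ─────────────────
8│♜ · ♝ ♛ ♚ ♝ ♞ ♜│8
7│♟ ♟ ♟ ♟ ♟ · ♟ ·│7
6│· · · · · ♟ · ·│6
5│· · · · · · · ♟│5
4│· ♞ · ♙ · · ♙ ♙│4
3│· · ♙ · · ♘ · ·│3
2│♙ ♙ · · ♙ ♙ · ·│2
1│♖ ♘ ♗ ♕ ♔ ♗ · ♖│1
  ─────────────────
  a b c d e f g h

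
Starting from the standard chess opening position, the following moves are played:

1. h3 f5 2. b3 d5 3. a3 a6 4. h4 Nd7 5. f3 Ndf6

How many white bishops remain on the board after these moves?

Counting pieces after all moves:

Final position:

  a b c d e f g h
  ─────────────────
8│♜ · ♝ ♛ ♚ ♝ ♞ ♜│8
7│· ♟ ♟ · ♟ · ♟ ♟│7
6│♟ · · · · ♞ · ·│6
5│· · · ♟ · ♟ · ·│5
4│· · · · · · · ♙│4
3│♙ ♙ · · · ♙ · ·│3
2│· · ♙ ♙ ♙ · ♙ ·│2
1│♖ ♘ ♗ ♕ ♔ ♗ ♘ ♖│1
  ─────────────────
  a b c d e f g h


2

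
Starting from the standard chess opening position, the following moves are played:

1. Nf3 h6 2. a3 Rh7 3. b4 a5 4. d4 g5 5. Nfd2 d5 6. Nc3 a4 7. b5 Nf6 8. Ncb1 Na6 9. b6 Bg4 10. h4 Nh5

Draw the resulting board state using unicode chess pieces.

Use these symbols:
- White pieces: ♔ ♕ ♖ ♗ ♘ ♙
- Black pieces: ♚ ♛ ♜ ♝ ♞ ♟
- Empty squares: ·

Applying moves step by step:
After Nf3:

♜ ♞ ♝ ♛ ♚ ♝ ♞ ♜
♟ ♟ ♟ ♟ ♟ ♟ ♟ ♟
· · · · · · · ·
· · · · · · · ·
· · · · · · · ·
· · · · · ♘ · ·
♙ ♙ ♙ ♙ ♙ ♙ ♙ ♙
♖ ♘ ♗ ♕ ♔ ♗ · ♖


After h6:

♜ ♞ ♝ ♛ ♚ ♝ ♞ ♜
♟ ♟ ♟ ♟ ♟ ♟ ♟ ·
· · · · · · · ♟
· · · · · · · ·
· · · · · · · ·
· · · · · ♘ · ·
♙ ♙ ♙ ♙ ♙ ♙ ♙ ♙
♖ ♘ ♗ ♕ ♔ ♗ · ♖


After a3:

♜ ♞ ♝ ♛ ♚ ♝ ♞ ♜
♟ ♟ ♟ ♟ ♟ ♟ ♟ ·
· · · · · · · ♟
· · · · · · · ·
· · · · · · · ·
♙ · · · · ♘ · ·
· ♙ ♙ ♙ ♙ ♙ ♙ ♙
♖ ♘ ♗ ♕ ♔ ♗ · ♖


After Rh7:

♜ ♞ ♝ ♛ ♚ ♝ ♞ ·
♟ ♟ ♟ ♟ ♟ ♟ ♟ ♜
· · · · · · · ♟
· · · · · · · ·
· · · · · · · ·
♙ · · · · ♘ · ·
· ♙ ♙ ♙ ♙ ♙ ♙ ♙
♖ ♘ ♗ ♕ ♔ ♗ · ♖


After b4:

♜ ♞ ♝ ♛ ♚ ♝ ♞ ·
♟ ♟ ♟ ♟ ♟ ♟ ♟ ♜
· · · · · · · ♟
· · · · · · · ·
· ♙ · · · · · ·
♙ · · · · ♘ · ·
· · ♙ ♙ ♙ ♙ ♙ ♙
♖ ♘ ♗ ♕ ♔ ♗ · ♖


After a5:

♜ ♞ ♝ ♛ ♚ ♝ ♞ ·
· ♟ ♟ ♟ ♟ ♟ ♟ ♜
· · · · · · · ♟
♟ · · · · · · ·
· ♙ · · · · · ·
♙ · · · · ♘ · ·
· · ♙ ♙ ♙ ♙ ♙ ♙
♖ ♘ ♗ ♕ ♔ ♗ · ♖


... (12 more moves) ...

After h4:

♜ · · ♛ ♚ ♝ · ·
· ♟ ♟ · ♟ ♟ · ♜
♞ ♙ · · · ♞ · ♟
· · · ♟ · · ♟ ·
♟ · · ♙ · · ♝ ♙
♙ · · · · · · ·
· · ♙ ♘ ♙ ♙ ♙ ·
♖ ♘ ♗ ♕ ♔ ♗ · ♖


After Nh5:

♜ · · ♛ ♚ ♝ · ·
· ♟ ♟ · ♟ ♟ · ♜
♞ ♙ · · · · · ♟
· · · ♟ · · ♟ ♞
♟ · · ♙ · · ♝ ♙
♙ · · · · · · ·
· · ♙ ♘ ♙ ♙ ♙ ·
♖ ♘ ♗ ♕ ♔ ♗ · ♖



  a b c d e f g h
  ─────────────────
8│♜ · · ♛ ♚ ♝ · ·│8
7│· ♟ ♟ · ♟ ♟ · ♜│7
6│♞ ♙ · · · · · ♟│6
5│· · · ♟ · · ♟ ♞│5
4│♟ · · ♙ · · ♝ ♙│4
3│♙ · · · · · · ·│3
2│· · ♙ ♘ ♙ ♙ ♙ ·│2
1│♖ ♘ ♗ ♕ ♔ ♗ · ♖│1
  ─────────────────
  a b c d e f g h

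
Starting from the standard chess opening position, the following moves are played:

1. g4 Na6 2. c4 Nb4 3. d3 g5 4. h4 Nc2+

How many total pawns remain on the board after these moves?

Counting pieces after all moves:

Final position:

  a b c d e f g h
  ─────────────────
8│♜ · ♝ ♛ ♚ ♝ ♞ ♜│8
7│♟ ♟ ♟ ♟ ♟ ♟ · ♟│7
6│· · · · · · · ·│6
5│· · · · · · ♟ ·│5
4│· · ♙ · · · ♙ ♙│4
3│· · · ♙ · · · ·│3
2│♙ ♙ ♞ · ♙ ♙ · ·│2
1│♖ ♘ ♗ ♕ ♔ ♗ ♘ ♖│1
  ─────────────────
  a b c d e f g h


16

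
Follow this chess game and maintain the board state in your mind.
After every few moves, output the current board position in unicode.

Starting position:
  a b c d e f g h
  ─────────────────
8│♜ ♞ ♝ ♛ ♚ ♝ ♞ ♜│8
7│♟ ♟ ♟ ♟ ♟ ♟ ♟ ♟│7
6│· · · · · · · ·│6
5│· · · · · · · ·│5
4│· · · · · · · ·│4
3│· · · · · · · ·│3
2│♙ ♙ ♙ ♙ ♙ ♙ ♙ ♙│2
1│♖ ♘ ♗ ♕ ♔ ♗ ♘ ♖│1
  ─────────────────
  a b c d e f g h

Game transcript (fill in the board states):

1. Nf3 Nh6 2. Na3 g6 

  a b c d e f g h
  ─────────────────
8│♜ ♞ ♝ ♛ ♚ ♝ · ♜│8
7│♟ ♟ ♟ ♟ ♟ ♟ · ♟│7
6│· · · · · · ♟ ♞│6
5│· · · · · · · ·│5
4│· · · · · · · ·│4
3│♘ · · · · ♘ · ·│3
2│♙ ♙ ♙ ♙ ♙ ♙ ♙ ♙│2
1│♖ · ♗ ♕ ♔ ♗ · ♖│1
  ─────────────────
  a b c d e f g h

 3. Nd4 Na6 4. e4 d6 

  a b c d e f g h
  ─────────────────
8│♜ · ♝ ♛ ♚ ♝ · ♜│8
7│♟ ♟ ♟ · ♟ ♟ · ♟│7
6│♞ · · ♟ · · ♟ ♞│6
5│· · · · · · · ·│5
4│· · · ♘ ♙ · · ·│4
3│♘ · · · · · · ·│3
2│♙ ♙ ♙ ♙ · ♙ ♙ ♙│2
1│♖ · ♗ ♕ ♔ ♗ · ♖│1
  ─────────────────
  a b c d e f g h

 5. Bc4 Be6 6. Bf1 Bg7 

  a b c d e f g h
  ─────────────────
8│♜ · · ♛ ♚ · · ♜│8
7│♟ ♟ ♟ · ♟ ♟ ♝ ♟│7
6│♞ · · ♟ ♝ · ♟ ♞│6
5│· · · · · · · ·│5
4│· · · ♘ ♙ · · ·│4
3│♘ · · · · · · ·│3
2│♙ ♙ ♙ ♙ · ♙ ♙ ♙│2
1│♖ · ♗ ♕ ♔ ♗ · ♖│1
  ─────────────────
  a b c d e f g h

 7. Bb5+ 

  a b c d e f g h
  ─────────────────
8│♜ · · ♛ ♚ · · ♜│8
7│♟ ♟ ♟ · ♟ ♟ ♝ ♟│7
6│♞ · · ♟ ♝ · ♟ ♞│6
5│· ♗ · · · · · ·│5
4│· · · ♘ ♙ · · ·│4
3│♘ · · · · · · ·│3
2│♙ ♙ ♙ ♙ · ♙ ♙ ♙│2
1│♖ · ♗ ♕ ♔ · · ♖│1
  ─────────────────
  a b c d e f g h


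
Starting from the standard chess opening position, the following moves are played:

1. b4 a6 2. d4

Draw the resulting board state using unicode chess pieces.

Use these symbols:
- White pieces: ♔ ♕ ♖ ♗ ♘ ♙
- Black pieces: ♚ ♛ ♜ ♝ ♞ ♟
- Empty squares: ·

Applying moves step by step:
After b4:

♜ ♞ ♝ ♛ ♚ ♝ ♞ ♜
♟ ♟ ♟ ♟ ♟ ♟ ♟ ♟
· · · · · · · ·
· · · · · · · ·
· ♙ · · · · · ·
· · · · · · · ·
♙ · ♙ ♙ ♙ ♙ ♙ ♙
♖ ♘ ♗ ♕ ♔ ♗ ♘ ♖


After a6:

♜ ♞ ♝ ♛ ♚ ♝ ♞ ♜
· ♟ ♟ ♟ ♟ ♟ ♟ ♟
♟ · · · · · · ·
· · · · · · · ·
· ♙ · · · · · ·
· · · · · · · ·
♙ · ♙ ♙ ♙ ♙ ♙ ♙
♖ ♘ ♗ ♕ ♔ ♗ ♘ ♖


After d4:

♜ ♞ ♝ ♛ ♚ ♝ ♞ ♜
· ♟ ♟ ♟ ♟ ♟ ♟ ♟
♟ · · · · · · ·
· · · · · · · ·
· ♙ · ♙ · · · ·
· · · · · · · ·
♙ · ♙ · ♙ ♙ ♙ ♙
♖ ♘ ♗ ♕ ♔ ♗ ♘ ♖



  a b c d e f g h
  ─────────────────
8│♜ ♞ ♝ ♛ ♚ ♝ ♞ ♜│8
7│· ♟ ♟ ♟ ♟ ♟ ♟ ♟│7
6│♟ · · · · · · ·│6
5│· · · · · · · ·│5
4│· ♙ · ♙ · · · ·│4
3│· · · · · · · ·│3
2│♙ · ♙ · ♙ ♙ ♙ ♙│2
1│♖ ♘ ♗ ♕ ♔ ♗ ♘ ♖│1
  ─────────────────
  a b c d e f g h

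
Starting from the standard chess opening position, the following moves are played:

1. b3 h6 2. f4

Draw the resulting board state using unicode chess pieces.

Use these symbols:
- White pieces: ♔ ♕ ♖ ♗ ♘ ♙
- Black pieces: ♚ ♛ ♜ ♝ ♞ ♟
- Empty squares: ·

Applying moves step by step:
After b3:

♜ ♞ ♝ ♛ ♚ ♝ ♞ ♜
♟ ♟ ♟ ♟ ♟ ♟ ♟ ♟
· · · · · · · ·
· · · · · · · ·
· · · · · · · ·
· ♙ · · · · · ·
♙ · ♙ ♙ ♙ ♙ ♙ ♙
♖ ♘ ♗ ♕ ♔ ♗ ♘ ♖


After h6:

♜ ♞ ♝ ♛ ♚ ♝ ♞ ♜
♟ ♟ ♟ ♟ ♟ ♟ ♟ ·
· · · · · · · ♟
· · · · · · · ·
· · · · · · · ·
· ♙ · · · · · ·
♙ · ♙ ♙ ♙ ♙ ♙ ♙
♖ ♘ ♗ ♕ ♔ ♗ ♘ ♖


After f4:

♜ ♞ ♝ ♛ ♚ ♝ ♞ ♜
♟ ♟ ♟ ♟ ♟ ♟ ♟ ·
· · · · · · · ♟
· · · · · · · ·
· · · · · ♙ · ·
· ♙ · · · · · ·
♙ · ♙ ♙ ♙ · ♙ ♙
♖ ♘ ♗ ♕ ♔ ♗ ♘ ♖



  a b c d e f g h
  ─────────────────
8│♜ ♞ ♝ ♛ ♚ ♝ ♞ ♜│8
7│♟ ♟ ♟ ♟ ♟ ♟ ♟ ·│7
6│· · · · · · · ♟│6
5│· · · · · · · ·│5
4│· · · · · ♙ · ·│4
3│· ♙ · · · · · ·│3
2│♙ · ♙ ♙ ♙ · ♙ ♙│2
1│♖ ♘ ♗ ♕ ♔ ♗ ♘ ♖│1
  ─────────────────
  a b c d e f g h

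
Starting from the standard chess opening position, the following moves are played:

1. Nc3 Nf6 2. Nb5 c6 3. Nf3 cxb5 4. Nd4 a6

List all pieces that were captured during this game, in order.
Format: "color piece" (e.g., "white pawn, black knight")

Tracking captures:
  cxb5: captured white knight

white knight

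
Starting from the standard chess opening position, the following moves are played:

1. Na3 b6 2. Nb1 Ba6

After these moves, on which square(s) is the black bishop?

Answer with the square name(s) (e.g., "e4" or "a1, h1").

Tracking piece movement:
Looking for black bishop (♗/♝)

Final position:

  a b c d e f g h
  ─────────────────
8│♜ ♞ · ♛ ♚ ♝ ♞ ♜│8
7│♟ · ♟ ♟ ♟ ♟ ♟ ♟│7
6│♝ ♟ · · · · · ·│6
5│· · · · · · · ·│5
4│· · · · · · · ·│4
3│· · · · · · · ·│3
2│♙ ♙ ♙ ♙ ♙ ♙ ♙ ♙│2
1│♖ ♘ ♗ ♕ ♔ ♗ ♘ ♖│1
  ─────────────────
  a b c d e f g h


a6, f8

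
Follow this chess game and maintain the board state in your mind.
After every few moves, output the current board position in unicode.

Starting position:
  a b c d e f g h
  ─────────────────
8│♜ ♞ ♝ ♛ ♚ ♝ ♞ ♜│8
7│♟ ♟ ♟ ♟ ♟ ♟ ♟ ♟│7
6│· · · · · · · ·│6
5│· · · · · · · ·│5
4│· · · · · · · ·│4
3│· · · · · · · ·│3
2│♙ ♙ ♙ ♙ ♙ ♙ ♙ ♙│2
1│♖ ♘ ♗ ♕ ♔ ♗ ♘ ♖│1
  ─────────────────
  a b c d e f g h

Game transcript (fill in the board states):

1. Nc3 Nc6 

  a b c d e f g h
  ─────────────────
8│♜ · ♝ ♛ ♚ ♝ ♞ ♜│8
7│♟ ♟ ♟ ♟ ♟ ♟ ♟ ♟│7
6│· · ♞ · · · · ·│6
5│· · · · · · · ·│5
4│· · · · · · · ·│4
3│· · ♘ · · · · ·│3
2│♙ ♙ ♙ ♙ ♙ ♙ ♙ ♙│2
1│♖ · ♗ ♕ ♔ ♗ ♘ ♖│1
  ─────────────────
  a b c d e f g h

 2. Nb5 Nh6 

  a b c d e f g h
  ─────────────────
8│♜ · ♝ ♛ ♚ ♝ · ♜│8
7│♟ ♟ ♟ ♟ ♟ ♟ ♟ ♟│7
6│· · ♞ · · · · ♞│6
5│· ♘ · · · · · ·│5
4│· · · · · · · ·│4
3│· · · · · · · ·│3
2│♙ ♙ ♙ ♙ ♙ ♙ ♙ ♙│2
1│♖ · ♗ ♕ ♔ ♗ ♘ ♖│1
  ─────────────────
  a b c d e f g h

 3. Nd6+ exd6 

  a b c d e f g h
  ─────────────────
8│♜ · ♝ ♛ ♚ ♝ · ♜│8
7│♟ ♟ ♟ ♟ · ♟ ♟ ♟│7
6│· · ♞ ♟ · · · ♞│6
5│· · · · · · · ·│5
4│· · · · · · · ·│4
3│· · · · · · · ·│3
2│♙ ♙ ♙ ♙ ♙ ♙ ♙ ♙│2
1│♖ · ♗ ♕ ♔ ♗ ♘ ♖│1
  ─────────────────
  a b c d e f g h

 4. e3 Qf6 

  a b c d e f g h
  ─────────────────
8│♜ · ♝ · ♚ ♝ · ♜│8
7│♟ ♟ ♟ ♟ · ♟ ♟ ♟│7
6│· · ♞ ♟ · ♛ · ♞│6
5│· · · · · · · ·│5
4│· · · · · · · ·│4
3│· · · · ♙ · · ·│3
2│♙ ♙ ♙ ♙ · ♙ ♙ ♙│2
1│♖ · ♗ ♕ ♔ ♗ ♘ ♖│1
  ─────────────────
  a b c d e f g h

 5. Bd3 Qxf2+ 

  a b c d e f g h
  ─────────────────
8│♜ · ♝ · ♚ ♝ · ♜│8
7│♟ ♟ ♟ ♟ · ♟ ♟ ♟│7
6│· · ♞ ♟ · · · ♞│6
5│· · · · · · · ·│5
4│· · · · · · · ·│4
3│· · · ♗ ♙ · · ·│3
2│♙ ♙ ♙ ♙ · ♛ ♙ ♙│2
1│♖ · ♗ ♕ ♔ · ♘ ♖│1
  ─────────────────
  a b c d e f g h



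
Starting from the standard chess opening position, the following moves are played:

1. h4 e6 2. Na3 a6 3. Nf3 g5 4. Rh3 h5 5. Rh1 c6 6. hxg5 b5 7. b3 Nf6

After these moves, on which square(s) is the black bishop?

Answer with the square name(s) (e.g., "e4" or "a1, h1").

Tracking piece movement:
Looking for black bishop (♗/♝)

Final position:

  a b c d e f g h
  ─────────────────
8│♜ ♞ ♝ ♛ ♚ ♝ · ♜│8
7│· · · ♟ · ♟ · ·│7
6│♟ · ♟ · ♟ ♞ · ·│6
5│· ♟ · · · · ♙ ♟│5
4│· · · · · · · ·│4
3│♘ ♙ · · · ♘ · ·│3
2│♙ · ♙ ♙ ♙ ♙ ♙ ·│2
1│♖ · ♗ ♕ ♔ ♗ · ♖│1
  ─────────────────
  a b c d e f g h


c8, f8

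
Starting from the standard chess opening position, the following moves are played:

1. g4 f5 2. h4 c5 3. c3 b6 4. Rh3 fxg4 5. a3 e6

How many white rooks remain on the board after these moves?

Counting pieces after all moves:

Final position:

  a b c d e f g h
  ─────────────────
8│♜ ♞ ♝ ♛ ♚ ♝ ♞ ♜│8
7│♟ · · ♟ · · ♟ ♟│7
6│· ♟ · · ♟ · · ·│6
5│· · ♟ · · · · ·│5
4│· · · · · · ♟ ♙│4
3│♙ · ♙ · · · · ♖│3
2│· ♙ · ♙ ♙ ♙ · ·│2
1│♖ ♘ ♗ ♕ ♔ ♗ ♘ ·│1
  ─────────────────
  a b c d e f g h


2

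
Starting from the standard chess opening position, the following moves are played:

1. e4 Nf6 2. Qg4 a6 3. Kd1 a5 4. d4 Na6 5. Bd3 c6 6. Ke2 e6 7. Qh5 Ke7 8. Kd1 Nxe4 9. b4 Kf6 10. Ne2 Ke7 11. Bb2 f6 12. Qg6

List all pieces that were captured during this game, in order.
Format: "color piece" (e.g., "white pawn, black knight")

Tracking captures:
  Nxe4: captured white pawn

white pawn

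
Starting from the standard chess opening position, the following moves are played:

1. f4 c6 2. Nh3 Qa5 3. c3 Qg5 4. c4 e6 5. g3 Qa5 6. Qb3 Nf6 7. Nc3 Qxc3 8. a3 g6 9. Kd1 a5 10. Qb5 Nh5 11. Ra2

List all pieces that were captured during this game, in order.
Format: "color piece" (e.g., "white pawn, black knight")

Tracking captures:
  Qxc3: captured white knight

white knight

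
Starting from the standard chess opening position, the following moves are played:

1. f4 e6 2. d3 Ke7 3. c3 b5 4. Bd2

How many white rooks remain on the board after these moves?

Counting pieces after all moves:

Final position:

  a b c d e f g h
  ─────────────────
8│♜ ♞ ♝ ♛ · ♝ ♞ ♜│8
7│♟ · ♟ ♟ ♚ ♟ ♟ ♟│7
6│· · · · ♟ · · ·│6
5│· ♟ · · · · · ·│5
4│· · · · · ♙ · ·│4
3│· · ♙ ♙ · · · ·│3
2│♙ ♙ · ♗ ♙ · ♙ ♙│2
1│♖ ♘ · ♕ ♔ ♗ ♘ ♖│1
  ─────────────────
  a b c d e f g h


2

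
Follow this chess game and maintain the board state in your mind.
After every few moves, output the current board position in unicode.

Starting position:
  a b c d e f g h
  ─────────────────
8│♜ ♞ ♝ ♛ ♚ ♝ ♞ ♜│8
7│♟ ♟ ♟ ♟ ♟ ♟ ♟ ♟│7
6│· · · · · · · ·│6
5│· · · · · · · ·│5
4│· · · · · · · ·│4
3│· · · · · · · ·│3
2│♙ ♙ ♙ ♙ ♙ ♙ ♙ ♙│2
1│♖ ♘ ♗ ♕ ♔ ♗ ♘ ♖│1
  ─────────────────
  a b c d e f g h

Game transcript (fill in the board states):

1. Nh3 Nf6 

  a b c d e f g h
  ─────────────────
8│♜ ♞ ♝ ♛ ♚ ♝ · ♜│8
7│♟ ♟ ♟ ♟ ♟ ♟ ♟ ♟│7
6│· · · · · ♞ · ·│6
5│· · · · · · · ·│5
4│· · · · · · · ·│4
3│· · · · · · · ♘│3
2│♙ ♙ ♙ ♙ ♙ ♙ ♙ ♙│2
1│♖ ♘ ♗ ♕ ♔ ♗ · ♖│1
  ─────────────────
  a b c d e f g h

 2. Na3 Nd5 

  a b c d e f g h
  ─────────────────
8│♜ ♞ ♝ ♛ ♚ ♝ · ♜│8
7│♟ ♟ ♟ ♟ ♟ ♟ ♟ ♟│7
6│· · · · · · · ·│6
5│· · · ♞ · · · ·│5
4│· · · · · · · ·│4
3│♘ · · · · · · ♘│3
2│♙ ♙ ♙ ♙ ♙ ♙ ♙ ♙│2
1│♖ · ♗ ♕ ♔ ♗ · ♖│1
  ─────────────────
  a b c d e f g h

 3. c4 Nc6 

  a b c d e f g h
  ─────────────────
8│♜ · ♝ ♛ ♚ ♝ · ♜│8
7│♟ ♟ ♟ ♟ ♟ ♟ ♟ ♟│7
6│· · ♞ · · · · ·│6
5│· · · ♞ · · · ·│5
4│· · ♙ · · · · ·│4
3│♘ · · · · · · ♘│3
2│♙ ♙ · ♙ ♙ ♙ ♙ ♙│2
1│♖ · ♗ ♕ ♔ ♗ · ♖│1
  ─────────────────
  a b c d e f g h

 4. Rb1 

  a b c d e f g h
  ─────────────────
8│♜ · ♝ ♛ ♚ ♝ · ♜│8
7│♟ ♟ ♟ ♟ ♟ ♟ ♟ ♟│7
6│· · ♞ · · · · ·│6
5│· · · ♞ · · · ·│5
4│· · ♙ · · · · ·│4
3│♘ · · · · · · ♘│3
2│♙ ♙ · ♙ ♙ ♙ ♙ ♙│2
1│· ♖ ♗ ♕ ♔ ♗ · ♖│1
  ─────────────────
  a b c d e f g h


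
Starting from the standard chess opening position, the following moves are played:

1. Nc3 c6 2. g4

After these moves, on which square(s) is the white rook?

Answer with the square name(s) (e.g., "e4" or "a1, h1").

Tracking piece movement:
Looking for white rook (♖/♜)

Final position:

  a b c d e f g h
  ─────────────────
8│♜ ♞ ♝ ♛ ♚ ♝ ♞ ♜│8
7│♟ ♟ · ♟ ♟ ♟ ♟ ♟│7
6│· · ♟ · · · · ·│6
5│· · · · · · · ·│5
4│· · · · · · ♙ ·│4
3│· · ♘ · · · · ·│3
2│♙ ♙ ♙ ♙ ♙ ♙ · ♙│2
1│♖ · ♗ ♕ ♔ ♗ ♘ ♖│1
  ─────────────────
  a b c d e f g h


a1, h1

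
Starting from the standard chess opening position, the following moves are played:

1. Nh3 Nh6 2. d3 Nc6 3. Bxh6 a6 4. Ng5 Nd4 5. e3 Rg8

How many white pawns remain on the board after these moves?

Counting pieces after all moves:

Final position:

  a b c d e f g h
  ─────────────────
8│♜ · ♝ ♛ ♚ ♝ ♜ ·│8
7│· ♟ ♟ ♟ ♟ ♟ ♟ ♟│7
6│♟ · · · · · · ♗│6
5│· · · · · · ♘ ·│5
4│· · · ♞ · · · ·│4
3│· · · ♙ ♙ · · ·│3
2│♙ ♙ ♙ · · ♙ ♙ ♙│2
1│♖ ♘ · ♕ ♔ ♗ · ♖│1
  ─────────────────
  a b c d e f g h


8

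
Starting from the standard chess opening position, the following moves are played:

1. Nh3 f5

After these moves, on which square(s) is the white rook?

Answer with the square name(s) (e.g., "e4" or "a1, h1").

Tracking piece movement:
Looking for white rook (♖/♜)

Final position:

  a b c d e f g h
  ─────────────────
8│♜ ♞ ♝ ♛ ♚ ♝ ♞ ♜│8
7│♟ ♟ ♟ ♟ ♟ · ♟ ♟│7
6│· · · · · · · ·│6
5│· · · · · ♟ · ·│5
4│· · · · · · · ·│4
3│· · · · · · · ♘│3
2│♙ ♙ ♙ ♙ ♙ ♙ ♙ ♙│2
1│♖ ♘ ♗ ♕ ♔ ♗ · ♖│1
  ─────────────────
  a b c d e f g h


a1, h1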